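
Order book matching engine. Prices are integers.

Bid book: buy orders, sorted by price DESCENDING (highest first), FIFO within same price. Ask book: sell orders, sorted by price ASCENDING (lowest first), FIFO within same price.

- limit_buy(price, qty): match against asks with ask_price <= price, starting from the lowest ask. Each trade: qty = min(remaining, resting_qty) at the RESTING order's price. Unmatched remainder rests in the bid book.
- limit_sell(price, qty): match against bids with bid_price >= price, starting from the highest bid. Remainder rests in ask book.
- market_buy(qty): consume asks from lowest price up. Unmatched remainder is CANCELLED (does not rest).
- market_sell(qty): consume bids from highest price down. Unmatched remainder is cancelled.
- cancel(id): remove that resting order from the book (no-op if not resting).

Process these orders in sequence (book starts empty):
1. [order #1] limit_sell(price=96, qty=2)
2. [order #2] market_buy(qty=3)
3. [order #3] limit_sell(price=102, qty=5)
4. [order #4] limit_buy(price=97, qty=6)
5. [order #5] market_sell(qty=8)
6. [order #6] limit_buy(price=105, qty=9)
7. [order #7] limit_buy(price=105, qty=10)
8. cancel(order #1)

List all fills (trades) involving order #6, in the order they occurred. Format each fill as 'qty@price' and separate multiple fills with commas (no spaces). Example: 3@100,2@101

Answer: 5@102

Derivation:
After op 1 [order #1] limit_sell(price=96, qty=2): fills=none; bids=[-] asks=[#1:2@96]
After op 2 [order #2] market_buy(qty=3): fills=#2x#1:2@96; bids=[-] asks=[-]
After op 3 [order #3] limit_sell(price=102, qty=5): fills=none; bids=[-] asks=[#3:5@102]
After op 4 [order #4] limit_buy(price=97, qty=6): fills=none; bids=[#4:6@97] asks=[#3:5@102]
After op 5 [order #5] market_sell(qty=8): fills=#4x#5:6@97; bids=[-] asks=[#3:5@102]
After op 6 [order #6] limit_buy(price=105, qty=9): fills=#6x#3:5@102; bids=[#6:4@105] asks=[-]
After op 7 [order #7] limit_buy(price=105, qty=10): fills=none; bids=[#6:4@105 #7:10@105] asks=[-]
After op 8 cancel(order #1): fills=none; bids=[#6:4@105 #7:10@105] asks=[-]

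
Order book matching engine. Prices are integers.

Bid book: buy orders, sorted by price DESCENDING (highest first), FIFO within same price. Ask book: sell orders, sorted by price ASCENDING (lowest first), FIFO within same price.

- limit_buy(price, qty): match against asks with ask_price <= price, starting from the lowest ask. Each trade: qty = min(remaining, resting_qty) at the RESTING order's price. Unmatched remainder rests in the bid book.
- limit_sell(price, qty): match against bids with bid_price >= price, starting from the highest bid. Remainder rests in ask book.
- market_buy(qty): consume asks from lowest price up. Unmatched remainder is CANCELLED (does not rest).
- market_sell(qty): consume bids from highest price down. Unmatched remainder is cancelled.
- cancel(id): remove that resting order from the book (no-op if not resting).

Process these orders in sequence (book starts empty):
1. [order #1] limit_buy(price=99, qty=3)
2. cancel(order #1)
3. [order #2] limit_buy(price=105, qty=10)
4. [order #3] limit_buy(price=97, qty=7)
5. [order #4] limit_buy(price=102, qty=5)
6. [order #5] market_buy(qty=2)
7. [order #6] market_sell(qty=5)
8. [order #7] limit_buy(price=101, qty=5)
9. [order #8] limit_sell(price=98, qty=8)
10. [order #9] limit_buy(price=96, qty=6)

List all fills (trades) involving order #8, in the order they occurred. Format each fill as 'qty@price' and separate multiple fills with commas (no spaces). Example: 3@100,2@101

After op 1 [order #1] limit_buy(price=99, qty=3): fills=none; bids=[#1:3@99] asks=[-]
After op 2 cancel(order #1): fills=none; bids=[-] asks=[-]
After op 3 [order #2] limit_buy(price=105, qty=10): fills=none; bids=[#2:10@105] asks=[-]
After op 4 [order #3] limit_buy(price=97, qty=7): fills=none; bids=[#2:10@105 #3:7@97] asks=[-]
After op 5 [order #4] limit_buy(price=102, qty=5): fills=none; bids=[#2:10@105 #4:5@102 #3:7@97] asks=[-]
After op 6 [order #5] market_buy(qty=2): fills=none; bids=[#2:10@105 #4:5@102 #3:7@97] asks=[-]
After op 7 [order #6] market_sell(qty=5): fills=#2x#6:5@105; bids=[#2:5@105 #4:5@102 #3:7@97] asks=[-]
After op 8 [order #7] limit_buy(price=101, qty=5): fills=none; bids=[#2:5@105 #4:5@102 #7:5@101 #3:7@97] asks=[-]
After op 9 [order #8] limit_sell(price=98, qty=8): fills=#2x#8:5@105 #4x#8:3@102; bids=[#4:2@102 #7:5@101 #3:7@97] asks=[-]
After op 10 [order #9] limit_buy(price=96, qty=6): fills=none; bids=[#4:2@102 #7:5@101 #3:7@97 #9:6@96] asks=[-]

Answer: 5@105,3@102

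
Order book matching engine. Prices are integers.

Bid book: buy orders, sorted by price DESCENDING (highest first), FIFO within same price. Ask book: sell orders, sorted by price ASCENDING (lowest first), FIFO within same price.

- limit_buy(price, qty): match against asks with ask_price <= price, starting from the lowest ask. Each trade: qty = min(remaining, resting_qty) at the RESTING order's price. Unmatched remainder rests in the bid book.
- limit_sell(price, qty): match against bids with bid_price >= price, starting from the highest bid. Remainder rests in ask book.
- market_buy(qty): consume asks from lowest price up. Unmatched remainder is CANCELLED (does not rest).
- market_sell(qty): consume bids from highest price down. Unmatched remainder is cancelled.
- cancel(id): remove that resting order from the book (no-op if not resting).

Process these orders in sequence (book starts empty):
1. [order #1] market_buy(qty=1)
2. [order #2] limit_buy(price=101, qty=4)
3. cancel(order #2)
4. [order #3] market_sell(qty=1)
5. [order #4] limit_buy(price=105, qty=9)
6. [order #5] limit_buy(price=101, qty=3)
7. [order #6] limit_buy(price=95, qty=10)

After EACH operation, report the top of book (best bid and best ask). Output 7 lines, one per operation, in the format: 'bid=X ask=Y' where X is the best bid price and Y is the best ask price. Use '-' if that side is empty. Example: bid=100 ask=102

After op 1 [order #1] market_buy(qty=1): fills=none; bids=[-] asks=[-]
After op 2 [order #2] limit_buy(price=101, qty=4): fills=none; bids=[#2:4@101] asks=[-]
After op 3 cancel(order #2): fills=none; bids=[-] asks=[-]
After op 4 [order #3] market_sell(qty=1): fills=none; bids=[-] asks=[-]
After op 5 [order #4] limit_buy(price=105, qty=9): fills=none; bids=[#4:9@105] asks=[-]
After op 6 [order #5] limit_buy(price=101, qty=3): fills=none; bids=[#4:9@105 #5:3@101] asks=[-]
After op 7 [order #6] limit_buy(price=95, qty=10): fills=none; bids=[#4:9@105 #5:3@101 #6:10@95] asks=[-]

Answer: bid=- ask=-
bid=101 ask=-
bid=- ask=-
bid=- ask=-
bid=105 ask=-
bid=105 ask=-
bid=105 ask=-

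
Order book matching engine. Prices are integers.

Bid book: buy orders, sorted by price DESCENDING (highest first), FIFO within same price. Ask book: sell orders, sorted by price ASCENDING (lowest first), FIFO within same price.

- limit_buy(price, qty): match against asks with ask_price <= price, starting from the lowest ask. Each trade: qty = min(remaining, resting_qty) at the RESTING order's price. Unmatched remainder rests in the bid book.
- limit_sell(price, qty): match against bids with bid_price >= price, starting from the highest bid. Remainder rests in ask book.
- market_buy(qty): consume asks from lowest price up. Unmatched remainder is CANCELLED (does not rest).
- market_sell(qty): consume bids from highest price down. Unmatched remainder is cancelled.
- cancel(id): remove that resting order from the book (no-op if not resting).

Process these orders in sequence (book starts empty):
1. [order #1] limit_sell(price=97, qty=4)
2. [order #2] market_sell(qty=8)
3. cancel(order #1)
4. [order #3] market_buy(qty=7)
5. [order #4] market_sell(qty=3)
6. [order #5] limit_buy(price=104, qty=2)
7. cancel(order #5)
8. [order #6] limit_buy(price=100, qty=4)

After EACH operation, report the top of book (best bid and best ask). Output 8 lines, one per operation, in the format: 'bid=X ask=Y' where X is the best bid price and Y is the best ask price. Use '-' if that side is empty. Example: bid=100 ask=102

After op 1 [order #1] limit_sell(price=97, qty=4): fills=none; bids=[-] asks=[#1:4@97]
After op 2 [order #2] market_sell(qty=8): fills=none; bids=[-] asks=[#1:4@97]
After op 3 cancel(order #1): fills=none; bids=[-] asks=[-]
After op 4 [order #3] market_buy(qty=7): fills=none; bids=[-] asks=[-]
After op 5 [order #4] market_sell(qty=3): fills=none; bids=[-] asks=[-]
After op 6 [order #5] limit_buy(price=104, qty=2): fills=none; bids=[#5:2@104] asks=[-]
After op 7 cancel(order #5): fills=none; bids=[-] asks=[-]
After op 8 [order #6] limit_buy(price=100, qty=4): fills=none; bids=[#6:4@100] asks=[-]

Answer: bid=- ask=97
bid=- ask=97
bid=- ask=-
bid=- ask=-
bid=- ask=-
bid=104 ask=-
bid=- ask=-
bid=100 ask=-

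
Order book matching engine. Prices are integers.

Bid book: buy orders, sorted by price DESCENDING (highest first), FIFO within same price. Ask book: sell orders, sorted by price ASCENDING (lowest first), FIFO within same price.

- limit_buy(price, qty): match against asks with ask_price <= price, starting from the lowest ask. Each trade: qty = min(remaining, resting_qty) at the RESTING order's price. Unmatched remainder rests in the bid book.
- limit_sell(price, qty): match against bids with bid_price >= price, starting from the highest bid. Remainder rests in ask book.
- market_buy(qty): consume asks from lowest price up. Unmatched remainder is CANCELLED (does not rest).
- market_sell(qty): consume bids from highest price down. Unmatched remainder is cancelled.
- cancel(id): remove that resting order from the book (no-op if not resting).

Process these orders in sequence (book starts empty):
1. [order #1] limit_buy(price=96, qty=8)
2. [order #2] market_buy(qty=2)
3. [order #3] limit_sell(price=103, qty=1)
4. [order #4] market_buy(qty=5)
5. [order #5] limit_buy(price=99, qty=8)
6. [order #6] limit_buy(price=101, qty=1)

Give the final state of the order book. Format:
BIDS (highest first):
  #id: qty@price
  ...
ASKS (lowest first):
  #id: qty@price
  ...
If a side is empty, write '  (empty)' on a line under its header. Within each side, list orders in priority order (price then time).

Answer: BIDS (highest first):
  #6: 1@101
  #5: 8@99
  #1: 8@96
ASKS (lowest first):
  (empty)

Derivation:
After op 1 [order #1] limit_buy(price=96, qty=8): fills=none; bids=[#1:8@96] asks=[-]
After op 2 [order #2] market_buy(qty=2): fills=none; bids=[#1:8@96] asks=[-]
After op 3 [order #3] limit_sell(price=103, qty=1): fills=none; bids=[#1:8@96] asks=[#3:1@103]
After op 4 [order #4] market_buy(qty=5): fills=#4x#3:1@103; bids=[#1:8@96] asks=[-]
After op 5 [order #5] limit_buy(price=99, qty=8): fills=none; bids=[#5:8@99 #1:8@96] asks=[-]
After op 6 [order #6] limit_buy(price=101, qty=1): fills=none; bids=[#6:1@101 #5:8@99 #1:8@96] asks=[-]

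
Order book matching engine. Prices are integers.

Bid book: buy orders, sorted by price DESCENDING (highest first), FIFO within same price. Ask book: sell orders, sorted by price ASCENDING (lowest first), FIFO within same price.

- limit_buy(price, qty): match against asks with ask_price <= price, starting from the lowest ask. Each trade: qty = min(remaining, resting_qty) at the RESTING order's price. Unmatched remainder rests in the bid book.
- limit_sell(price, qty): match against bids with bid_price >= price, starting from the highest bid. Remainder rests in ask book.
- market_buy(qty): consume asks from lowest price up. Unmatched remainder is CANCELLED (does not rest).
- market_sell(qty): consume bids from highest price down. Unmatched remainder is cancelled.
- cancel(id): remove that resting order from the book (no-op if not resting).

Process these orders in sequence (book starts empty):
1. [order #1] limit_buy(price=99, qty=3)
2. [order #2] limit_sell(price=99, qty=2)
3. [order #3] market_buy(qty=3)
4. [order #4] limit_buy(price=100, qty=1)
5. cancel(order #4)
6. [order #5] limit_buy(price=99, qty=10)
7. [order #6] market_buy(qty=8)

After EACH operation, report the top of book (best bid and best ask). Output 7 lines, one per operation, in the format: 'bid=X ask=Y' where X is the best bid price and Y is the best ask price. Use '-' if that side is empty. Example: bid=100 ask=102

Answer: bid=99 ask=-
bid=99 ask=-
bid=99 ask=-
bid=100 ask=-
bid=99 ask=-
bid=99 ask=-
bid=99 ask=-

Derivation:
After op 1 [order #1] limit_buy(price=99, qty=3): fills=none; bids=[#1:3@99] asks=[-]
After op 2 [order #2] limit_sell(price=99, qty=2): fills=#1x#2:2@99; bids=[#1:1@99] asks=[-]
After op 3 [order #3] market_buy(qty=3): fills=none; bids=[#1:1@99] asks=[-]
After op 4 [order #4] limit_buy(price=100, qty=1): fills=none; bids=[#4:1@100 #1:1@99] asks=[-]
After op 5 cancel(order #4): fills=none; bids=[#1:1@99] asks=[-]
After op 6 [order #5] limit_buy(price=99, qty=10): fills=none; bids=[#1:1@99 #5:10@99] asks=[-]
After op 7 [order #6] market_buy(qty=8): fills=none; bids=[#1:1@99 #5:10@99] asks=[-]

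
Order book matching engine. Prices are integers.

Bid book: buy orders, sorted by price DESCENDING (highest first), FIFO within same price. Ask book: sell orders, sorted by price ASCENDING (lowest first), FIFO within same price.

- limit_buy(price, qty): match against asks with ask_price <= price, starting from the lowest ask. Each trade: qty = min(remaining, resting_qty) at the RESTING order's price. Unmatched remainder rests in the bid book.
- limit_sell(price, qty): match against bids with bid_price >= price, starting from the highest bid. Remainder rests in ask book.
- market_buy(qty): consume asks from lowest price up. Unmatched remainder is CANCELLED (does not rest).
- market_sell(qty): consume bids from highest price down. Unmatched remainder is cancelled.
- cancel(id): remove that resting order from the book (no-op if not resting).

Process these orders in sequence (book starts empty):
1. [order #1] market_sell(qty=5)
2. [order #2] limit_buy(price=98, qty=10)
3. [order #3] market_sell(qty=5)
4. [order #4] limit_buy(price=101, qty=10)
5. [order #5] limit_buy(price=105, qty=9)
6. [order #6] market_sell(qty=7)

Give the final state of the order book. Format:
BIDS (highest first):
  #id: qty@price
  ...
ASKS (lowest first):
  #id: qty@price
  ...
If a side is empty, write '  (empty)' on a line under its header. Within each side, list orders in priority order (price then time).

After op 1 [order #1] market_sell(qty=5): fills=none; bids=[-] asks=[-]
After op 2 [order #2] limit_buy(price=98, qty=10): fills=none; bids=[#2:10@98] asks=[-]
After op 3 [order #3] market_sell(qty=5): fills=#2x#3:5@98; bids=[#2:5@98] asks=[-]
After op 4 [order #4] limit_buy(price=101, qty=10): fills=none; bids=[#4:10@101 #2:5@98] asks=[-]
After op 5 [order #5] limit_buy(price=105, qty=9): fills=none; bids=[#5:9@105 #4:10@101 #2:5@98] asks=[-]
After op 6 [order #6] market_sell(qty=7): fills=#5x#6:7@105; bids=[#5:2@105 #4:10@101 #2:5@98] asks=[-]

Answer: BIDS (highest first):
  #5: 2@105
  #4: 10@101
  #2: 5@98
ASKS (lowest first):
  (empty)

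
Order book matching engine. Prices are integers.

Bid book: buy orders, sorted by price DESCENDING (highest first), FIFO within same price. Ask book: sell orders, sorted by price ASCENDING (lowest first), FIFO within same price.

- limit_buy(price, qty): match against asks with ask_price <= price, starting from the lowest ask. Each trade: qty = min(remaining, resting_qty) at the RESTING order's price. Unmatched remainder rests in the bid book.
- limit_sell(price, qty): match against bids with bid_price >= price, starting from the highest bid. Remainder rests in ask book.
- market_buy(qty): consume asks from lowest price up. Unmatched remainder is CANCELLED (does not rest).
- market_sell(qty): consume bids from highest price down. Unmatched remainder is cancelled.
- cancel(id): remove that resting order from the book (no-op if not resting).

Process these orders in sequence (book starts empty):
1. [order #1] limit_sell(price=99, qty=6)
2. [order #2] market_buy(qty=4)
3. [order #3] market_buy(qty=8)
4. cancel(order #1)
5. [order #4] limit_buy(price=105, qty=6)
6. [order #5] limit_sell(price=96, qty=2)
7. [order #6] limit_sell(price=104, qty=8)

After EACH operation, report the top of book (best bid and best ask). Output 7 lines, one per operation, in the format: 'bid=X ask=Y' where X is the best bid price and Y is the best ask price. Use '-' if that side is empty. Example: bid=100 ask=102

After op 1 [order #1] limit_sell(price=99, qty=6): fills=none; bids=[-] asks=[#1:6@99]
After op 2 [order #2] market_buy(qty=4): fills=#2x#1:4@99; bids=[-] asks=[#1:2@99]
After op 3 [order #3] market_buy(qty=8): fills=#3x#1:2@99; bids=[-] asks=[-]
After op 4 cancel(order #1): fills=none; bids=[-] asks=[-]
After op 5 [order #4] limit_buy(price=105, qty=6): fills=none; bids=[#4:6@105] asks=[-]
After op 6 [order #5] limit_sell(price=96, qty=2): fills=#4x#5:2@105; bids=[#4:4@105] asks=[-]
After op 7 [order #6] limit_sell(price=104, qty=8): fills=#4x#6:4@105; bids=[-] asks=[#6:4@104]

Answer: bid=- ask=99
bid=- ask=99
bid=- ask=-
bid=- ask=-
bid=105 ask=-
bid=105 ask=-
bid=- ask=104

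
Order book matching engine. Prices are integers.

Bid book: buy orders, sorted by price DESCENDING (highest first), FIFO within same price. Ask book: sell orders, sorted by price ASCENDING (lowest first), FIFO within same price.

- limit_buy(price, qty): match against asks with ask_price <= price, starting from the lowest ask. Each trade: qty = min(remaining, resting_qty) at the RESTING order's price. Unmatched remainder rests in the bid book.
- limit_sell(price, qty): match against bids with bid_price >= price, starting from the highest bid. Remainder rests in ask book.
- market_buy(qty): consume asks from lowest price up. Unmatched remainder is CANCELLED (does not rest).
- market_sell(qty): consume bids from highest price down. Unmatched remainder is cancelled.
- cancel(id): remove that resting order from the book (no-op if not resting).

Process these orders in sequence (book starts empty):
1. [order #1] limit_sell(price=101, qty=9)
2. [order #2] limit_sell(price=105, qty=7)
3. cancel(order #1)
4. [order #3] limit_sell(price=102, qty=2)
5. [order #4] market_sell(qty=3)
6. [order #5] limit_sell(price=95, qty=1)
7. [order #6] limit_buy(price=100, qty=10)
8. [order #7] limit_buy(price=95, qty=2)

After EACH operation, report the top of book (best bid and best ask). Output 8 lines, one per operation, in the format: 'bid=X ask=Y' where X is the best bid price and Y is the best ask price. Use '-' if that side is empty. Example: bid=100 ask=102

Answer: bid=- ask=101
bid=- ask=101
bid=- ask=105
bid=- ask=102
bid=- ask=102
bid=- ask=95
bid=100 ask=102
bid=100 ask=102

Derivation:
After op 1 [order #1] limit_sell(price=101, qty=9): fills=none; bids=[-] asks=[#1:9@101]
After op 2 [order #2] limit_sell(price=105, qty=7): fills=none; bids=[-] asks=[#1:9@101 #2:7@105]
After op 3 cancel(order #1): fills=none; bids=[-] asks=[#2:7@105]
After op 4 [order #3] limit_sell(price=102, qty=2): fills=none; bids=[-] asks=[#3:2@102 #2:7@105]
After op 5 [order #4] market_sell(qty=3): fills=none; bids=[-] asks=[#3:2@102 #2:7@105]
After op 6 [order #5] limit_sell(price=95, qty=1): fills=none; bids=[-] asks=[#5:1@95 #3:2@102 #2:7@105]
After op 7 [order #6] limit_buy(price=100, qty=10): fills=#6x#5:1@95; bids=[#6:9@100] asks=[#3:2@102 #2:7@105]
After op 8 [order #7] limit_buy(price=95, qty=2): fills=none; bids=[#6:9@100 #7:2@95] asks=[#3:2@102 #2:7@105]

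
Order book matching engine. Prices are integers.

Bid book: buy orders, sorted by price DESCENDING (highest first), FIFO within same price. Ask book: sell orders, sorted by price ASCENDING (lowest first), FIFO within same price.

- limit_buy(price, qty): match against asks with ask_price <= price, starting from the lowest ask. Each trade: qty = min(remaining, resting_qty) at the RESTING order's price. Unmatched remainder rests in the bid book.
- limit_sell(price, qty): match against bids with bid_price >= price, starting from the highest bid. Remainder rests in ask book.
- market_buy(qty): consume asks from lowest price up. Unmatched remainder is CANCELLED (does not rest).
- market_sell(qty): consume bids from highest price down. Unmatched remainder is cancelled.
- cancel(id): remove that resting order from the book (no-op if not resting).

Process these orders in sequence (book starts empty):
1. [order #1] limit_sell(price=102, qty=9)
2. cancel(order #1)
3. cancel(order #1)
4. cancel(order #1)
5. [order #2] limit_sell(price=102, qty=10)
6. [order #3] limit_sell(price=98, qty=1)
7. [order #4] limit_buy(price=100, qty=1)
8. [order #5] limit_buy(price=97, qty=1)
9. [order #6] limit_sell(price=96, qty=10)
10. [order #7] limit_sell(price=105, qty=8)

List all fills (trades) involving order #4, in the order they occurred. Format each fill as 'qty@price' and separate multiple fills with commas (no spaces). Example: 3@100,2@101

Answer: 1@98

Derivation:
After op 1 [order #1] limit_sell(price=102, qty=9): fills=none; bids=[-] asks=[#1:9@102]
After op 2 cancel(order #1): fills=none; bids=[-] asks=[-]
After op 3 cancel(order #1): fills=none; bids=[-] asks=[-]
After op 4 cancel(order #1): fills=none; bids=[-] asks=[-]
After op 5 [order #2] limit_sell(price=102, qty=10): fills=none; bids=[-] asks=[#2:10@102]
After op 6 [order #3] limit_sell(price=98, qty=1): fills=none; bids=[-] asks=[#3:1@98 #2:10@102]
After op 7 [order #4] limit_buy(price=100, qty=1): fills=#4x#3:1@98; bids=[-] asks=[#2:10@102]
After op 8 [order #5] limit_buy(price=97, qty=1): fills=none; bids=[#5:1@97] asks=[#2:10@102]
After op 9 [order #6] limit_sell(price=96, qty=10): fills=#5x#6:1@97; bids=[-] asks=[#6:9@96 #2:10@102]
After op 10 [order #7] limit_sell(price=105, qty=8): fills=none; bids=[-] asks=[#6:9@96 #2:10@102 #7:8@105]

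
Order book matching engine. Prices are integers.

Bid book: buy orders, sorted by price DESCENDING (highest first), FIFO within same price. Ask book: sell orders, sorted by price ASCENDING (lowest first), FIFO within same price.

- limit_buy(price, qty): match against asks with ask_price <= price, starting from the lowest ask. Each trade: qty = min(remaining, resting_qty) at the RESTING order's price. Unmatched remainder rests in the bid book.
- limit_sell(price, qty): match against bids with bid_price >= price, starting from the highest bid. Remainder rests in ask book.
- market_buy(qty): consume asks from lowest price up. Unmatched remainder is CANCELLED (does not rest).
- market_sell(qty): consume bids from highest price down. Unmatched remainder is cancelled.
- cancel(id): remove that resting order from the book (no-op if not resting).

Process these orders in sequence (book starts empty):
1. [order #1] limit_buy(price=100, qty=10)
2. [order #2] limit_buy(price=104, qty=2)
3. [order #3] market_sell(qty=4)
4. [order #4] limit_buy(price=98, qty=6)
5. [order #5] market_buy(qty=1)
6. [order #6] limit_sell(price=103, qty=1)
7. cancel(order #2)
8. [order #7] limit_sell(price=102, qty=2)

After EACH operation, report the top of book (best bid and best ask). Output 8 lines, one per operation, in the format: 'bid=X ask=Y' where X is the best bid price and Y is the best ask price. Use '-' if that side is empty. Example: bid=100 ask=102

After op 1 [order #1] limit_buy(price=100, qty=10): fills=none; bids=[#1:10@100] asks=[-]
After op 2 [order #2] limit_buy(price=104, qty=2): fills=none; bids=[#2:2@104 #1:10@100] asks=[-]
After op 3 [order #3] market_sell(qty=4): fills=#2x#3:2@104 #1x#3:2@100; bids=[#1:8@100] asks=[-]
After op 4 [order #4] limit_buy(price=98, qty=6): fills=none; bids=[#1:8@100 #4:6@98] asks=[-]
After op 5 [order #5] market_buy(qty=1): fills=none; bids=[#1:8@100 #4:6@98] asks=[-]
After op 6 [order #6] limit_sell(price=103, qty=1): fills=none; bids=[#1:8@100 #4:6@98] asks=[#6:1@103]
After op 7 cancel(order #2): fills=none; bids=[#1:8@100 #4:6@98] asks=[#6:1@103]
After op 8 [order #7] limit_sell(price=102, qty=2): fills=none; bids=[#1:8@100 #4:6@98] asks=[#7:2@102 #6:1@103]

Answer: bid=100 ask=-
bid=104 ask=-
bid=100 ask=-
bid=100 ask=-
bid=100 ask=-
bid=100 ask=103
bid=100 ask=103
bid=100 ask=102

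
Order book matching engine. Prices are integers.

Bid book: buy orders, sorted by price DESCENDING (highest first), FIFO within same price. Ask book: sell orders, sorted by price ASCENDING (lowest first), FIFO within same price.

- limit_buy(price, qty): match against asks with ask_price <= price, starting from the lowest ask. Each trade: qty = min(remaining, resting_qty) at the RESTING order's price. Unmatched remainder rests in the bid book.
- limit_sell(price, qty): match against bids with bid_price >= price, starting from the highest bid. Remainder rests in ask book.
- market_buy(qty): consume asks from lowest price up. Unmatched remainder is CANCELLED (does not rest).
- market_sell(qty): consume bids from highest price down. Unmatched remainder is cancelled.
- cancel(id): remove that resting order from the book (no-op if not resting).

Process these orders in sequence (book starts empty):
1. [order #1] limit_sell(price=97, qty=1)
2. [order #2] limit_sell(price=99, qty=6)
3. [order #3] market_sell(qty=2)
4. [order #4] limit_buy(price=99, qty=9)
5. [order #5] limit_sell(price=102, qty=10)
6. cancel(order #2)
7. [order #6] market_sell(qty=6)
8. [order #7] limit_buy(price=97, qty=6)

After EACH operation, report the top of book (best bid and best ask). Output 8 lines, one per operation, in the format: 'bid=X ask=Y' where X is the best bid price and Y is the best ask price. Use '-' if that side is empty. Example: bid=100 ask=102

Answer: bid=- ask=97
bid=- ask=97
bid=- ask=97
bid=99 ask=-
bid=99 ask=102
bid=99 ask=102
bid=- ask=102
bid=97 ask=102

Derivation:
After op 1 [order #1] limit_sell(price=97, qty=1): fills=none; bids=[-] asks=[#1:1@97]
After op 2 [order #2] limit_sell(price=99, qty=6): fills=none; bids=[-] asks=[#1:1@97 #2:6@99]
After op 3 [order #3] market_sell(qty=2): fills=none; bids=[-] asks=[#1:1@97 #2:6@99]
After op 4 [order #4] limit_buy(price=99, qty=9): fills=#4x#1:1@97 #4x#2:6@99; bids=[#4:2@99] asks=[-]
After op 5 [order #5] limit_sell(price=102, qty=10): fills=none; bids=[#4:2@99] asks=[#5:10@102]
After op 6 cancel(order #2): fills=none; bids=[#4:2@99] asks=[#5:10@102]
After op 7 [order #6] market_sell(qty=6): fills=#4x#6:2@99; bids=[-] asks=[#5:10@102]
After op 8 [order #7] limit_buy(price=97, qty=6): fills=none; bids=[#7:6@97] asks=[#5:10@102]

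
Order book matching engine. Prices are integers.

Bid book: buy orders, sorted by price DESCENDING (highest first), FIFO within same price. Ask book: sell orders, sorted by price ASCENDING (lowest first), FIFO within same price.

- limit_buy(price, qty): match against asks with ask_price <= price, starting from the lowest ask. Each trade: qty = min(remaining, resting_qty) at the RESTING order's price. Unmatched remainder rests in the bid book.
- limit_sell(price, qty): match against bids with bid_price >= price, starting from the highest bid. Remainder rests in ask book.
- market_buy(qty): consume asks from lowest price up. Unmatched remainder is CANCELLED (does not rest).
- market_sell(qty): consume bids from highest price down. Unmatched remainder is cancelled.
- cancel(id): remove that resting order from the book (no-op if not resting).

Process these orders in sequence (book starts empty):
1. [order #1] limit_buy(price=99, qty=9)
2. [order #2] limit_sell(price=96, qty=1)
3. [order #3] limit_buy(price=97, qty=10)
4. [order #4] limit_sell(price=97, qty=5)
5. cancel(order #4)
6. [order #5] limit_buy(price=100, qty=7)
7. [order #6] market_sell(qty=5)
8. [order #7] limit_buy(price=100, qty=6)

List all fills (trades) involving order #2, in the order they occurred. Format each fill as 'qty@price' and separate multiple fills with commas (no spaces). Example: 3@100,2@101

Answer: 1@99

Derivation:
After op 1 [order #1] limit_buy(price=99, qty=9): fills=none; bids=[#1:9@99] asks=[-]
After op 2 [order #2] limit_sell(price=96, qty=1): fills=#1x#2:1@99; bids=[#1:8@99] asks=[-]
After op 3 [order #3] limit_buy(price=97, qty=10): fills=none; bids=[#1:8@99 #3:10@97] asks=[-]
After op 4 [order #4] limit_sell(price=97, qty=5): fills=#1x#4:5@99; bids=[#1:3@99 #3:10@97] asks=[-]
After op 5 cancel(order #4): fills=none; bids=[#1:3@99 #3:10@97] asks=[-]
After op 6 [order #5] limit_buy(price=100, qty=7): fills=none; bids=[#5:7@100 #1:3@99 #3:10@97] asks=[-]
After op 7 [order #6] market_sell(qty=5): fills=#5x#6:5@100; bids=[#5:2@100 #1:3@99 #3:10@97] asks=[-]
After op 8 [order #7] limit_buy(price=100, qty=6): fills=none; bids=[#5:2@100 #7:6@100 #1:3@99 #3:10@97] asks=[-]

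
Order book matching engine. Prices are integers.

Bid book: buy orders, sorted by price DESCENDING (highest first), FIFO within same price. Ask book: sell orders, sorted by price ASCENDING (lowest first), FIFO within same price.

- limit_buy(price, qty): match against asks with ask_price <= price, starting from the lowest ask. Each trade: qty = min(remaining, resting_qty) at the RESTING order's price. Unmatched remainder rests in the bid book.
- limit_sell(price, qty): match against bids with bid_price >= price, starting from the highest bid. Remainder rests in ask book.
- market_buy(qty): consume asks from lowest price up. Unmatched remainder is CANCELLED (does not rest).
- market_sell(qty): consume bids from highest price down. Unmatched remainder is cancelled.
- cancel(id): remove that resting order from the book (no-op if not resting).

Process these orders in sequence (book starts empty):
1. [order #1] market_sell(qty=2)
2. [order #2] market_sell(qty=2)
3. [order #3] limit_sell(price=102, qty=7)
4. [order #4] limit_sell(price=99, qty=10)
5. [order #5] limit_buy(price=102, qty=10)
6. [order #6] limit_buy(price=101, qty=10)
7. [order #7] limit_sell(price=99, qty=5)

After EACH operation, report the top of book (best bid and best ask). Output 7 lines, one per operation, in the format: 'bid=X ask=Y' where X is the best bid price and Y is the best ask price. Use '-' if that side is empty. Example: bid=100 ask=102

Answer: bid=- ask=-
bid=- ask=-
bid=- ask=102
bid=- ask=99
bid=- ask=102
bid=101 ask=102
bid=101 ask=102

Derivation:
After op 1 [order #1] market_sell(qty=2): fills=none; bids=[-] asks=[-]
After op 2 [order #2] market_sell(qty=2): fills=none; bids=[-] asks=[-]
After op 3 [order #3] limit_sell(price=102, qty=7): fills=none; bids=[-] asks=[#3:7@102]
After op 4 [order #4] limit_sell(price=99, qty=10): fills=none; bids=[-] asks=[#4:10@99 #3:7@102]
After op 5 [order #5] limit_buy(price=102, qty=10): fills=#5x#4:10@99; bids=[-] asks=[#3:7@102]
After op 6 [order #6] limit_buy(price=101, qty=10): fills=none; bids=[#6:10@101] asks=[#3:7@102]
After op 7 [order #7] limit_sell(price=99, qty=5): fills=#6x#7:5@101; bids=[#6:5@101] asks=[#3:7@102]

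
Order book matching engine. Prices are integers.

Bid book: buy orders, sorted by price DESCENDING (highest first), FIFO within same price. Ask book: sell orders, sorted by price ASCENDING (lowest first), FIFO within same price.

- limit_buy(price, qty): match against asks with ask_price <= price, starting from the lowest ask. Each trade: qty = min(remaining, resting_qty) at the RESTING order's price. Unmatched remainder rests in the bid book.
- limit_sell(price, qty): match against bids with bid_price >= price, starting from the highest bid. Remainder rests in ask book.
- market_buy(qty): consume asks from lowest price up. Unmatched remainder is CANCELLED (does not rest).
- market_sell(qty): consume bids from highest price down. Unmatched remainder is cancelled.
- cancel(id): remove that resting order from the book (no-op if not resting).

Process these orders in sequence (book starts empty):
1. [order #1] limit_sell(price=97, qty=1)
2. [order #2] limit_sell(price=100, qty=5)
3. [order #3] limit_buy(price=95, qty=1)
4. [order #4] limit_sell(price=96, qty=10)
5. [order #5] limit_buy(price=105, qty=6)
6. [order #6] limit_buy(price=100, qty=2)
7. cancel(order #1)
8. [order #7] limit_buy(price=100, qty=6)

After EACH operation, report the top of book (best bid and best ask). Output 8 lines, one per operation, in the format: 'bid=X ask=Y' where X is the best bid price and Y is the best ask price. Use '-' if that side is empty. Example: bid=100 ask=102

After op 1 [order #1] limit_sell(price=97, qty=1): fills=none; bids=[-] asks=[#1:1@97]
After op 2 [order #2] limit_sell(price=100, qty=5): fills=none; bids=[-] asks=[#1:1@97 #2:5@100]
After op 3 [order #3] limit_buy(price=95, qty=1): fills=none; bids=[#3:1@95] asks=[#1:1@97 #2:5@100]
After op 4 [order #4] limit_sell(price=96, qty=10): fills=none; bids=[#3:1@95] asks=[#4:10@96 #1:1@97 #2:5@100]
After op 5 [order #5] limit_buy(price=105, qty=6): fills=#5x#4:6@96; bids=[#3:1@95] asks=[#4:4@96 #1:1@97 #2:5@100]
After op 6 [order #6] limit_buy(price=100, qty=2): fills=#6x#4:2@96; bids=[#3:1@95] asks=[#4:2@96 #1:1@97 #2:5@100]
After op 7 cancel(order #1): fills=none; bids=[#3:1@95] asks=[#4:2@96 #2:5@100]
After op 8 [order #7] limit_buy(price=100, qty=6): fills=#7x#4:2@96 #7x#2:4@100; bids=[#3:1@95] asks=[#2:1@100]

Answer: bid=- ask=97
bid=- ask=97
bid=95 ask=97
bid=95 ask=96
bid=95 ask=96
bid=95 ask=96
bid=95 ask=96
bid=95 ask=100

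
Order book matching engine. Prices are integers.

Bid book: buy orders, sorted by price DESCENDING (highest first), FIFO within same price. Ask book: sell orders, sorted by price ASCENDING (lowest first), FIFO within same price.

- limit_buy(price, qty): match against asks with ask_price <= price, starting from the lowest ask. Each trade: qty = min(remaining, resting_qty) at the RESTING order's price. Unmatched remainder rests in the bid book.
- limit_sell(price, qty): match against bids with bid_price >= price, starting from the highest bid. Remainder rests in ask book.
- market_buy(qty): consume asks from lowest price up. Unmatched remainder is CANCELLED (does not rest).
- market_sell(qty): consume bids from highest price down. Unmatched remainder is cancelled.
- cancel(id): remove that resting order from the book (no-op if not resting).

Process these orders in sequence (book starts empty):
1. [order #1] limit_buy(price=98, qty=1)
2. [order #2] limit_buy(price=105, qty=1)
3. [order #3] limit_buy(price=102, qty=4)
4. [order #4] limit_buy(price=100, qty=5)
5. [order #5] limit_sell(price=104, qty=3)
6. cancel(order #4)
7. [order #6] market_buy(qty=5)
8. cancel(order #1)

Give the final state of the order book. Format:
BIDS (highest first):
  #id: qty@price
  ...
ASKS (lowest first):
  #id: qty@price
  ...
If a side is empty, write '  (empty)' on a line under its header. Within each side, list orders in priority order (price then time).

After op 1 [order #1] limit_buy(price=98, qty=1): fills=none; bids=[#1:1@98] asks=[-]
After op 2 [order #2] limit_buy(price=105, qty=1): fills=none; bids=[#2:1@105 #1:1@98] asks=[-]
After op 3 [order #3] limit_buy(price=102, qty=4): fills=none; bids=[#2:1@105 #3:4@102 #1:1@98] asks=[-]
After op 4 [order #4] limit_buy(price=100, qty=5): fills=none; bids=[#2:1@105 #3:4@102 #4:5@100 #1:1@98] asks=[-]
After op 5 [order #5] limit_sell(price=104, qty=3): fills=#2x#5:1@105; bids=[#3:4@102 #4:5@100 #1:1@98] asks=[#5:2@104]
After op 6 cancel(order #4): fills=none; bids=[#3:4@102 #1:1@98] asks=[#5:2@104]
After op 7 [order #6] market_buy(qty=5): fills=#6x#5:2@104; bids=[#3:4@102 #1:1@98] asks=[-]
After op 8 cancel(order #1): fills=none; bids=[#3:4@102] asks=[-]

Answer: BIDS (highest first):
  #3: 4@102
ASKS (lowest first):
  (empty)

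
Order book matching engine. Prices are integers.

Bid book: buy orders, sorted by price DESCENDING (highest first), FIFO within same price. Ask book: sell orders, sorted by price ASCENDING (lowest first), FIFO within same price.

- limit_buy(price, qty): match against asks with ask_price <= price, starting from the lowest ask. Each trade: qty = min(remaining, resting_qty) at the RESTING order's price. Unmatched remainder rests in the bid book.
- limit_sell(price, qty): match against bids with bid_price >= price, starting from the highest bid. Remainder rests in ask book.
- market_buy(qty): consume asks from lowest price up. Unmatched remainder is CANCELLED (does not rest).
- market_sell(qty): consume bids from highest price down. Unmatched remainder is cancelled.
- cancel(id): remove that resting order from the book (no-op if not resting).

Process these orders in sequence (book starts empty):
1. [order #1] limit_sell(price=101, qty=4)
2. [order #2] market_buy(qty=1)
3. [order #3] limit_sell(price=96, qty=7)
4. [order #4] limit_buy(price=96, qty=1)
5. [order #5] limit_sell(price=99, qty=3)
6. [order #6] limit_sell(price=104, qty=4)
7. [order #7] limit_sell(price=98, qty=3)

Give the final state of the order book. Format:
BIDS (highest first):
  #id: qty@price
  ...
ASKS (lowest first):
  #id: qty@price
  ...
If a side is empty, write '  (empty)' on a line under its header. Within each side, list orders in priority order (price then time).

After op 1 [order #1] limit_sell(price=101, qty=4): fills=none; bids=[-] asks=[#1:4@101]
After op 2 [order #2] market_buy(qty=1): fills=#2x#1:1@101; bids=[-] asks=[#1:3@101]
After op 3 [order #3] limit_sell(price=96, qty=7): fills=none; bids=[-] asks=[#3:7@96 #1:3@101]
After op 4 [order #4] limit_buy(price=96, qty=1): fills=#4x#3:1@96; bids=[-] asks=[#3:6@96 #1:3@101]
After op 5 [order #5] limit_sell(price=99, qty=3): fills=none; bids=[-] asks=[#3:6@96 #5:3@99 #1:3@101]
After op 6 [order #6] limit_sell(price=104, qty=4): fills=none; bids=[-] asks=[#3:6@96 #5:3@99 #1:3@101 #6:4@104]
After op 7 [order #7] limit_sell(price=98, qty=3): fills=none; bids=[-] asks=[#3:6@96 #7:3@98 #5:3@99 #1:3@101 #6:4@104]

Answer: BIDS (highest first):
  (empty)
ASKS (lowest first):
  #3: 6@96
  #7: 3@98
  #5: 3@99
  #1: 3@101
  #6: 4@104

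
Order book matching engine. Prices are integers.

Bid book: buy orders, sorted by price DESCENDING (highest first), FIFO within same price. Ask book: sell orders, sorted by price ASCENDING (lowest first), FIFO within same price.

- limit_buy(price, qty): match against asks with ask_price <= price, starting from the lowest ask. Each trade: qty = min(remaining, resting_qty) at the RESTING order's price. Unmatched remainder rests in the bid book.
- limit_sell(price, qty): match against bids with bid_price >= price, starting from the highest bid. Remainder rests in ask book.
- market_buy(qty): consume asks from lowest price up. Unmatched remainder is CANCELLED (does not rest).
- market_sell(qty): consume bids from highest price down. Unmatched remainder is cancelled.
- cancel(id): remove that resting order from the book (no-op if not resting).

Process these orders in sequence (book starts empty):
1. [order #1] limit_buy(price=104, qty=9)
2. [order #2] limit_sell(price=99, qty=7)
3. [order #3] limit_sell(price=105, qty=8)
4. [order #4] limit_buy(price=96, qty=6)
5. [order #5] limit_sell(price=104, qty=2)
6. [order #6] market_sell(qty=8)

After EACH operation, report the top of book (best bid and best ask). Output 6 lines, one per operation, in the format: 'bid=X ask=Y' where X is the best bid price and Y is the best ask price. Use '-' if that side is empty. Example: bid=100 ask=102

Answer: bid=104 ask=-
bid=104 ask=-
bid=104 ask=105
bid=104 ask=105
bid=96 ask=105
bid=- ask=105

Derivation:
After op 1 [order #1] limit_buy(price=104, qty=9): fills=none; bids=[#1:9@104] asks=[-]
After op 2 [order #2] limit_sell(price=99, qty=7): fills=#1x#2:7@104; bids=[#1:2@104] asks=[-]
After op 3 [order #3] limit_sell(price=105, qty=8): fills=none; bids=[#1:2@104] asks=[#3:8@105]
After op 4 [order #4] limit_buy(price=96, qty=6): fills=none; bids=[#1:2@104 #4:6@96] asks=[#3:8@105]
After op 5 [order #5] limit_sell(price=104, qty=2): fills=#1x#5:2@104; bids=[#4:6@96] asks=[#3:8@105]
After op 6 [order #6] market_sell(qty=8): fills=#4x#6:6@96; bids=[-] asks=[#3:8@105]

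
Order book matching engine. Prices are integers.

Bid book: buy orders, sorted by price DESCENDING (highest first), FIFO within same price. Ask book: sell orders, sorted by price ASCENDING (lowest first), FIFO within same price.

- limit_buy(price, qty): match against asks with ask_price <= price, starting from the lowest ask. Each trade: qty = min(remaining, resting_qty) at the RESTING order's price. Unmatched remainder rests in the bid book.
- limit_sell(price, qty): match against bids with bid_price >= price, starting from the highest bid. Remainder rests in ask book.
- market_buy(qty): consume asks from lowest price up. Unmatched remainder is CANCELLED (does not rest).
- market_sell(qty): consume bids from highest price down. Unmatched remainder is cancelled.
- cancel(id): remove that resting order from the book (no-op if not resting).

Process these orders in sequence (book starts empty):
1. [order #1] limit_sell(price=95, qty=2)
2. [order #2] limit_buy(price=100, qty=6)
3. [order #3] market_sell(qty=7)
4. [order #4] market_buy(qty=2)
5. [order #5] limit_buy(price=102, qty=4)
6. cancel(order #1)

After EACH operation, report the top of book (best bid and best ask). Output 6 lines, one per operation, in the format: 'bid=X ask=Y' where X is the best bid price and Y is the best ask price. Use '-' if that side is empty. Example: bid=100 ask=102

Answer: bid=- ask=95
bid=100 ask=-
bid=- ask=-
bid=- ask=-
bid=102 ask=-
bid=102 ask=-

Derivation:
After op 1 [order #1] limit_sell(price=95, qty=2): fills=none; bids=[-] asks=[#1:2@95]
After op 2 [order #2] limit_buy(price=100, qty=6): fills=#2x#1:2@95; bids=[#2:4@100] asks=[-]
After op 3 [order #3] market_sell(qty=7): fills=#2x#3:4@100; bids=[-] asks=[-]
After op 4 [order #4] market_buy(qty=2): fills=none; bids=[-] asks=[-]
After op 5 [order #5] limit_buy(price=102, qty=4): fills=none; bids=[#5:4@102] asks=[-]
After op 6 cancel(order #1): fills=none; bids=[#5:4@102] asks=[-]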